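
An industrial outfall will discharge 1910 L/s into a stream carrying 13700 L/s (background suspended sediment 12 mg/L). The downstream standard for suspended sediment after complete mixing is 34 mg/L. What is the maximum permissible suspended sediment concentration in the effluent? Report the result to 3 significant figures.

At the limit, (Qr·Cr + Qe·Cₑ)/(Qr + Qe) = 34:
Cₑ = (15610·34 − 13700·12.00) / 1910 = 191.8 mg/L.

192 mg/L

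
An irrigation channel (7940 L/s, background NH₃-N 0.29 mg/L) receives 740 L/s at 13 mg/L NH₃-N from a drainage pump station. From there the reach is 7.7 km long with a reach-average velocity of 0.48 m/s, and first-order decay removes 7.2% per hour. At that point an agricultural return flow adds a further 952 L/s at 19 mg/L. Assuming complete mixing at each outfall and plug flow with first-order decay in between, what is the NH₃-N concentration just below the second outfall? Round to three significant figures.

2.77 mg/L

Flow-weighted average: C = (7940·0.2900 + 740.0·13.00) / 8680 = 11920/8680 = 1.374 mg/L; combined flow 8680 L/s.
Travel time t = 7.7·1000 / 0.48 = 16040 s = 4.456 h.
7.2%/h lost → k = −ln(1 − 0.072) = 0.07472 h⁻¹.
Decay over the reach: 1.374·exp(−kt) = 1.374·0.7168 = 0.9846 mg/L.
At the second outfall, C = (8680·0.9846 + 952.0·19.00) / (8680 + 952.0) = 2.765 mg/L.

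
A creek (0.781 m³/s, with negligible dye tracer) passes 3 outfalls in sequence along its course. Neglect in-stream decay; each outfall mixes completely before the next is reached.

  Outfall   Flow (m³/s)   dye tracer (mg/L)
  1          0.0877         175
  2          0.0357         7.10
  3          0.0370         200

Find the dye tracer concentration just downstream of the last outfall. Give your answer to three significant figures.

24.4 mg/L

Outfall 1: combined Q = 0.8687 m³/s; C = (0.7810·0 + 0.08770·175.0)/0.8687 = 17.67 mg/L.
Outfall 2: combined Q = 0.9044 m³/s; C = (0.8687·17.67 + 0.03570·7.100)/0.9044 = 17.25 mg/L.
Outfall 3: combined Q = 0.9414 m³/s; C = (0.9044·17.25 + 0.03700·200.0)/0.9414 = 24.43 mg/L.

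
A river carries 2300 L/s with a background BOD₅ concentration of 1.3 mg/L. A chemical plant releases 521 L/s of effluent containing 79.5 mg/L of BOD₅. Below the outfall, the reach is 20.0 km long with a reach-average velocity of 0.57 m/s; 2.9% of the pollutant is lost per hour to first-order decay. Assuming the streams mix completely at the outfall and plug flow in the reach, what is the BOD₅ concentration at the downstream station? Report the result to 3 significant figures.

After mixing, C = (2300·1.300 + 521.0·79.50) / 2821 = 44410/2821 = 15.74 mg/L.
Travel time t = 20.0·1000 / 0.57 = 35090 s = 9.747 h.
2.9%/h lost → k = −ln(1 − 0.029) = 0.02943 h⁻¹.
Applying C = C₀e^(−kt): 15.74 × 0.7506 = 11.82 mg/L.

11.8 mg/L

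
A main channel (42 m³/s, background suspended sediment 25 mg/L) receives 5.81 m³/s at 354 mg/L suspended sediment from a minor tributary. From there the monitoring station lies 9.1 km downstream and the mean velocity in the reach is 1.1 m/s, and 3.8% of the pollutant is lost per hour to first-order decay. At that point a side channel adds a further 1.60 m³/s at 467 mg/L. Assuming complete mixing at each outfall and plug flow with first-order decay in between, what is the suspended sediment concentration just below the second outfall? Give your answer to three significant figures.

Mass balance: C = (42.00·25.00 + 5.810·354.0) / 47.81 = 3107/47.81 = 64.98 mg/L; combined flow 47.81 m³/s.
Travel time t = 9.1·1000 / 1.1 = 8273 s = 2.298 h.
3.8%/h lost → k = −ln(1 − 0.038) = 0.03874 h⁻¹.
First-order decay: C = 64.98·exp(−k·t) = 64.98·0.9148 = 59.45 mg/L.
Second outfall: C = (47.81·59.45 + 1.600·467.0)/49.41 = 72.64 mg/L.

72.6 mg/L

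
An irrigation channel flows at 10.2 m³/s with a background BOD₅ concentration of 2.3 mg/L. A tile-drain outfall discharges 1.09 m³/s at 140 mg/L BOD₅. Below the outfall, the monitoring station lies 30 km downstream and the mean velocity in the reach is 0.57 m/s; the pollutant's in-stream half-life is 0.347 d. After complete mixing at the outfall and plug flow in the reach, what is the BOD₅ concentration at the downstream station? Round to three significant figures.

After mixing, C = (10.20·2.300 + 1.090·140.0) / 11.29 = 176.1/11.29 = 15.59 mg/L.
Travel time t = 30·1000 / 0.57 = 52630 s = 14.62 h.
Half-life 0.347 d → k = ln 2 / 0.347 = 1.998 d⁻¹.
After decay, C = 15.59 × e^(−kt) = 15.59 × 0.2962 = 4.619 mg/L.

4.62 mg/L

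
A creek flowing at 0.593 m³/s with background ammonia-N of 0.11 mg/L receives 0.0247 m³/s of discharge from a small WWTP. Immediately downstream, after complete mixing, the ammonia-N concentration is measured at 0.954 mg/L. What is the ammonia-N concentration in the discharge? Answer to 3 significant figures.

21.2 mg/L

Mass balance: 0.5930·0.1100 + 0.02470·Cₑ = 0.6177·0.9540
→ Cₑ = (0.6177·0.9540 − 0.5930·0.1100) / 0.02470 = 21.22 mg/L.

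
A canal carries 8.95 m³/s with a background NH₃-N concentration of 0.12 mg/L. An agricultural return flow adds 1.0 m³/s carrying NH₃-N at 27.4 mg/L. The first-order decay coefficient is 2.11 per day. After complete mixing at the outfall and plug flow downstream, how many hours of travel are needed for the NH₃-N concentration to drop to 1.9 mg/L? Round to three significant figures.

Mixed concentration C = ΣQC/ΣQ = (8.950·0.1200 + 1.000·27.40) / 9.950 = 28.47/9.950 = 2.862 mg/L.
2.862·exp(−k·t) = 1.9 → t = ln(2.862/1.9)/k = 16770 s = 4.659 h.

4.66 h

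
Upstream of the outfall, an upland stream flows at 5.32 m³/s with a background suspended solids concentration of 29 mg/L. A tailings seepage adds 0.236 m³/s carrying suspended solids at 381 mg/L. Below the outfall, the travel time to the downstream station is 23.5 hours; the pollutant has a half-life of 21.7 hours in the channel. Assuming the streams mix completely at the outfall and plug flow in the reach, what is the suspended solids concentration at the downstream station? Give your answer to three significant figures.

20.7 mg/L

Mass balance: C = (5.320·29.00 + 0.2360·381.0) / 5.556 = 244.2/5.556 = 43.95 mg/L.
Half-life 21.7 h → k = ln 2 / 21.7 = 0.03194 h⁻¹ = 0.7666 d⁻¹.
After decay, C = 43.95 × e^(−kt) = 43.95 × 0.4721 = 20.75 mg/L.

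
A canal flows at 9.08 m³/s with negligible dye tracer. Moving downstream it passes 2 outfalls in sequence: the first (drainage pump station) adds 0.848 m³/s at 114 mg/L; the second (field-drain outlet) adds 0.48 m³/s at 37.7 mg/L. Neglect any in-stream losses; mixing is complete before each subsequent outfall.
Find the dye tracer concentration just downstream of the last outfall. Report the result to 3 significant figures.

After outfall 1: Q = 9.080 + 0.8480 = 9.928 m³/s; C = (9.080·0 + 0.8480·114.0)/9.928 = 9.737 mg/L.
After outfall 2: Q = 9.928 + 0.4800 = 10.41 m³/s; C = (9.928·9.737 + 0.4800·37.70)/10.41 = 11.03 mg/L.

11.0 mg/L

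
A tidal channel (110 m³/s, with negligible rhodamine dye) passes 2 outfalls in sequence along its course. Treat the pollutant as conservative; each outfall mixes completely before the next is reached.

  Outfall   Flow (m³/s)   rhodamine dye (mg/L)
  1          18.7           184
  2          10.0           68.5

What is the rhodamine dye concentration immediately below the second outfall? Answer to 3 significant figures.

After outfall 1: Q = 110.0 + 18.70 = 128.7 m³/s; C = (110.0·0 + 18.70·184.0)/128.7 = 26.74 mg/L.
After outfall 2: Q = 128.7 + 10.00 = 138.7 m³/s; C = (128.7·26.74 + 10.00·68.50)/138.7 = 29.75 mg/L.

29.7 mg/L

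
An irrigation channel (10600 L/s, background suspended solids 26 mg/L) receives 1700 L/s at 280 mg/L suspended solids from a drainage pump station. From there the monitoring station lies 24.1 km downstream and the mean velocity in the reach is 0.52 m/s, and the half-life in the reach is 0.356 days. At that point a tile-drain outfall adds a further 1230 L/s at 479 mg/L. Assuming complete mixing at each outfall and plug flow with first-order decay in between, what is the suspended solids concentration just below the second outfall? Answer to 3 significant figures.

63.1 mg/L

Conservation of mass: C = (10600·26.00 + 1700·280.0) / 12300 = 751600/12300 = 61.11 mg/L; combined flow 12300 L/s.
Travel time t = 24.1·1000 / 0.52 = 46350 s = 12.87 h.
Half-life 0.356 d → k = ln 2 / 0.356 = 1.947 d⁻¹.
Applying C = C₀e^(−kt): 61.11 × 0.3519 = 21.50 mg/L.
At the second outfall, C = (12300·21.50 + 1230·479.0) / (12300 + 1230) = 63.09 mg/L.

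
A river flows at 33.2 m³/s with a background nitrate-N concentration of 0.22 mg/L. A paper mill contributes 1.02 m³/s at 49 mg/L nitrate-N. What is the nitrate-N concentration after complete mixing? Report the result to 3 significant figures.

1.67 mg/L

After mixing, C = (33.20·0.2200 + 1.020·49.00) / 34.22 = 57.28/34.22 = 1.674 mg/L.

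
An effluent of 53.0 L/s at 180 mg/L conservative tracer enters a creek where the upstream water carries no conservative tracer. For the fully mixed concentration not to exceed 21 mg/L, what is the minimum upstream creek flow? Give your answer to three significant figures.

Set C_mix = 21: (Q·0 + 53.00·180.0) / (Q + 53.00) = 21
→ Q = 53.00·(180.0 − 21)/(21 − 0) = 401.3 L/s.

401 L/s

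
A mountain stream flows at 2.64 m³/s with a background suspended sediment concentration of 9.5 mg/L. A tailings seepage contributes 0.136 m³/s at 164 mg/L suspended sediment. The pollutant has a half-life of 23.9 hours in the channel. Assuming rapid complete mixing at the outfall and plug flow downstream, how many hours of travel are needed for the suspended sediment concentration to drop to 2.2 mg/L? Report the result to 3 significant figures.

70.6 h

After mixing, C = (2.640·9.500 + 0.1360·164.0) / 2.776 = 47.38/2.776 = 17.07 mg/L.
Half-life 23.9 h → k = ln 2 / 23.9 = 0.02900 h⁻¹ = 0.6960 d⁻¹.
17.07·exp(−k·t) = 2.2 → t = ln(17.07/2.2)/k = 254300 s = 70.64 h.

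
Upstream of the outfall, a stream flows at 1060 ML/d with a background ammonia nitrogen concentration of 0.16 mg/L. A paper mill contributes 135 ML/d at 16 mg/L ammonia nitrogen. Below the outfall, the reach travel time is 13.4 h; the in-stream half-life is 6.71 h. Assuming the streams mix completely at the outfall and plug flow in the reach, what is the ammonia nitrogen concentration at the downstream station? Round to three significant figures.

Flow-weighted average: C = (1060·0.1600 + 135.0·16.00) / 1195 = 2330/1195 = 1.949 mg/L.
Half-life 6.71 h → k = ln 2 / 6.71 = 0.1033 h⁻¹ = 2.479 d⁻¹.
First-order decay: C = 1.949·exp(−k·t) = 1.949·0.2505 = 0.4884 mg/L.

0.488 mg/L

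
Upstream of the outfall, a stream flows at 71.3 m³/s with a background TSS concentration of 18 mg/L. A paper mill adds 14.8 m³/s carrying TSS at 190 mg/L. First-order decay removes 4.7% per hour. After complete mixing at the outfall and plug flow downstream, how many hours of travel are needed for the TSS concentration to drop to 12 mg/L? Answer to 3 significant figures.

28.6 h

Mixed concentration C = ΣQC/ΣQ = (71.30·18.00 + 14.80·190.0) / 86.10 = 4095/86.10 = 47.57 mg/L.
4.7%/h lost → k = −ln(1 − 0.047) = 0.04814 h⁻¹.
47.57·exp(−k·t) = 12 → t = ln(47.57/12)/k = 103000 s = 28.61 h.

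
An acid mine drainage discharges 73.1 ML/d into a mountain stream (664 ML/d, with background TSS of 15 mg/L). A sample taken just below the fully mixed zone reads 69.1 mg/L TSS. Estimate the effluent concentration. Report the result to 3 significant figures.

Mass balance: 664.0·15.00 + 73.10·Cₑ = 737.1·69.10
→ Cₑ = (737.1·69.10 − 664.0·15.00) / 73.10 = 560.5 mg/L.

561 mg/L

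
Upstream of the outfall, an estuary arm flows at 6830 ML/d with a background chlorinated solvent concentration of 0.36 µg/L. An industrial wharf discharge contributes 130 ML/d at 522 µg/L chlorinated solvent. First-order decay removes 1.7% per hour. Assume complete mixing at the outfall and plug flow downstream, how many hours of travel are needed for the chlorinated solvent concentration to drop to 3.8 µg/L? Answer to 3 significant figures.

57.0 h

Mass balance: C = (6830·0.3600 + 130.0·522.0) / 6960 = 70320/6960 = 10.10 µg/L.
1.7%/h lost → k = −ln(1 − 0.017) = 0.01715 h⁻¹.
10.10·exp(−k·t) = 3.8 → t = ln(10.10/3.8)/k = 205300 s = 57.03 h.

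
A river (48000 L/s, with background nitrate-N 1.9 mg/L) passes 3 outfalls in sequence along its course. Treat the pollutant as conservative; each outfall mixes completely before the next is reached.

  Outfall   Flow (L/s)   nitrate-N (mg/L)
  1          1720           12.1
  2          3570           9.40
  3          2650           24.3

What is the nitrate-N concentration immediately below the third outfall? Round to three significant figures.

After outfall 1: Q = 48000 + 1720 = 49720 L/s; C = (48000·1.900 + 1720·12.10)/49720 = 2.253 mg/L.
After outfall 2: Q = 49720 + 3570 = 53290 L/s; C = (49720·2.253 + 3570·9.400)/53290 = 2.732 mg/L.
After outfall 3: Q = 53290 + 2650 = 55940 L/s; C = (53290·2.732 + 2650·24.30)/55940 = 3.753 mg/L.

3.75 mg/L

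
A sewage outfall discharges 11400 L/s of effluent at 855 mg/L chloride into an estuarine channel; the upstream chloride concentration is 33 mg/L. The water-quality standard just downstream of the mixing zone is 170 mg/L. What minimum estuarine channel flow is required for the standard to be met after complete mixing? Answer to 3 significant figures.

57000 L/s

Set C_mix = 170: (Q·33.00 + 11400·855.0) / (Q + 11400) = 170
→ Q = 11400·(855.0 − 170)/(170 − 33.00) = 57000 L/s.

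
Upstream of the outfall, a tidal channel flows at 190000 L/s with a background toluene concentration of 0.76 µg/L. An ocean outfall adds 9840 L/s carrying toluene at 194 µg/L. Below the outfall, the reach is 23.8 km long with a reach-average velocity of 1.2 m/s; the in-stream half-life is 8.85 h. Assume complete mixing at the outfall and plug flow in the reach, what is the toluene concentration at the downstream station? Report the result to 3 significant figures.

Mass balance: C = (190000·0.7600 + 9840·194.0) / 199800 = 2053000/199800 = 10.28 µg/L.
Travel time t = 23.8·1000 / 1.2 = 19830 s = 5.509 h.
Half-life 8.85 h → k = ln 2 / 8.85 = 0.07832 h⁻¹ = 1.880 d⁻¹.
After decay, C = 10.28 × e^(−kt) = 10.28 × 0.6495 = 6.674 µg/L.

6.67 µg/L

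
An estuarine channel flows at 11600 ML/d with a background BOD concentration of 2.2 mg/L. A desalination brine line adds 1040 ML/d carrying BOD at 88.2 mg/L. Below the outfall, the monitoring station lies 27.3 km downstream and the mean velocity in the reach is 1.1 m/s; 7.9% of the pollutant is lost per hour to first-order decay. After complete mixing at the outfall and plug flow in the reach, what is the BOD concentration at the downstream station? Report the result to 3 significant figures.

5.26 mg/L

Mass balance: C = (11600·2.200 + 1040·88.20) / 12640 = 117200/12640 = 9.276 mg/L.
Travel time t = 27.3·1000 / 1.1 = 24820 s = 6.894 h.
7.9%/h lost → k = −ln(1 − 0.079) = 0.08230 h⁻¹.
First-order decay: C = 9.276·exp(−k·t) = 9.276·0.5670 = 5.260 mg/L.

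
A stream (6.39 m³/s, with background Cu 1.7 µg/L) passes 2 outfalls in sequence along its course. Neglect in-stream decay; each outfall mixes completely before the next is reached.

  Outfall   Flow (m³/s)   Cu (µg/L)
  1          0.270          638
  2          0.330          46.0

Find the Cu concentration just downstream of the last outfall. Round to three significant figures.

28.4 µg/L

After outfall 1: Q = 6.390 + 0.2700 = 6.660 m³/s; C = (6.390·1.700 + 0.2700·638.0)/6.660 = 27.50 µg/L.
After outfall 2: Q = 6.660 + 0.3300 = 6.990 m³/s; C = (6.660·27.50 + 0.3300·46.00)/6.990 = 28.37 µg/L.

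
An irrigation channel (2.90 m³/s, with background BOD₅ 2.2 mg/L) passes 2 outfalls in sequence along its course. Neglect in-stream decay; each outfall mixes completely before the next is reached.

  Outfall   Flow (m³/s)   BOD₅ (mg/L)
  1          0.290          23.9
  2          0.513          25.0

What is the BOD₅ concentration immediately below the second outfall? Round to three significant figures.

7.06 mg/L

After outfall 1: Q = 2.900 + 0.2900 = 3.190 m³/s; C = (2.900·2.200 + 0.2900·23.90)/3.190 = 4.173 mg/L.
After outfall 2: Q = 3.190 + 0.5130 = 3.703 m³/s; C = (3.190·4.173 + 0.5130·25.00)/3.703 = 7.058 mg/L.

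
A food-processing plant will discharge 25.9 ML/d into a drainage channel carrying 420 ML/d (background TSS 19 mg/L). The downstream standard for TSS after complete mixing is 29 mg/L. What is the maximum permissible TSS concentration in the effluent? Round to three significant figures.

191 mg/L

At the limit, (Qr·Cr + Qe·Cₑ)/(Qr + Qe) = 29:
Cₑ = (445.9·29 − 420.0·19.00) / 25.90 = 191.2 mg/L.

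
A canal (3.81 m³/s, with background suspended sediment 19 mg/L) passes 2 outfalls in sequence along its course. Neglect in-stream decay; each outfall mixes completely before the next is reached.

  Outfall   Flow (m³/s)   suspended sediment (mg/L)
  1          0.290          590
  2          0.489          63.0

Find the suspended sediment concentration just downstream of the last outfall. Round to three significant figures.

59.8 mg/L

Below outfall 1: Q → 4.100 m³/s, C = (3.810·19.00 + 0.2900·590.0)/4.100 = 59.39 mg/L.
Below outfall 2: Q → 4.589 m³/s, C = (4.100·59.39 + 0.4890·63.00)/4.589 = 59.77 mg/L.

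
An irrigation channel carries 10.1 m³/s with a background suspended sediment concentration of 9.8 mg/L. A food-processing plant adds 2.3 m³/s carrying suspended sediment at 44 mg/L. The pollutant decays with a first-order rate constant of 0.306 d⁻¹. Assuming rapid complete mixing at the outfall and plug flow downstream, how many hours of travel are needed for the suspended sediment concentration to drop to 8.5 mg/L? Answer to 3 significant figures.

50.3 h

Flow-weighted average: C = (10.10·9.800 + 2.300·44.00) / 12.40 = 200.2/12.40 = 16.14 mg/L.
16.14·exp(−k·t) = 8.5 → t = ln(16.14/8.5)/k = 181100 s = 50.31 h.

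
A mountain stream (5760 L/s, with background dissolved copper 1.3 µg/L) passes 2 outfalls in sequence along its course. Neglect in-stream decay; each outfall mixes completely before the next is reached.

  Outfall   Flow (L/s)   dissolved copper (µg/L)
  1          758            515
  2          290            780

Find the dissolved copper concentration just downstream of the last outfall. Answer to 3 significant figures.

After outfall 1: Q = 5760 + 758.0 = 6518 L/s; C = (5760·1.300 + 758.0·515.0)/6518 = 61.04 µg/L.
After outfall 2: Q = 6518 + 290.0 = 6808 L/s; C = (6518·61.04 + 290.0·780.0)/6808 = 91.67 µg/L.

91.7 µg/L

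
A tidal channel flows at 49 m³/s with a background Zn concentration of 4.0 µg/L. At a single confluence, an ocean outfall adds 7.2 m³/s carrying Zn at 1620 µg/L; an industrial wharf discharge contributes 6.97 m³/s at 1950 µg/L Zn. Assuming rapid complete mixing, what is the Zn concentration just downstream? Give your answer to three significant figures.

403 µg/L

After mixing, C = (49.00·4.000 + 7.200·1620 + 6.970·1950) / 63.17 = 25450/63.17 = 402.9 µg/L.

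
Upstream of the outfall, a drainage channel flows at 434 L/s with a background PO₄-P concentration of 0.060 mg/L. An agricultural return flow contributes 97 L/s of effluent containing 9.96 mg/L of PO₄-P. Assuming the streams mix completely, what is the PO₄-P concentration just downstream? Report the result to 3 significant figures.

Flow-weighted average: C = (434.0·0.06000 + 97.00·9.960) / 531.0 = 992.2/531.0 = 1.868 mg/L.

1.87 mg/L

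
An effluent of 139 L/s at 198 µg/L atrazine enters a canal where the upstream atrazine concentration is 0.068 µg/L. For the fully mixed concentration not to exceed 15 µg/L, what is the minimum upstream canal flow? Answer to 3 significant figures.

1700 L/s

Set C_mix = 15: (Q·0.06800 + 139.0·198.0) / (Q + 139.0) = 15
→ Q = 139.0·(198.0 − 15)/(15 − 0.06800) = 1704 L/s.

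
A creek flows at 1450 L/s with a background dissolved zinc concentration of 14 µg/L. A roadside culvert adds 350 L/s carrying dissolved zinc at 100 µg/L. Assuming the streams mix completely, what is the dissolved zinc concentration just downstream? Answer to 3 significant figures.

30.7 µg/L

Mixed concentration C = ΣQC/ΣQ = (1450·14.00 + 350.0·100.0) / 1800 = 55300/1800 = 30.72 µg/L.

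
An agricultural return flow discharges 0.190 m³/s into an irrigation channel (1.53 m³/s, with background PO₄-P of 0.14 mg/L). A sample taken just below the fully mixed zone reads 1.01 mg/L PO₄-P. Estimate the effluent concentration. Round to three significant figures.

Mass balance: 1.530·0.1400 + 0.1900·Cₑ = 1.720·1.010
→ Cₑ = (1.720·1.010 − 1.530·0.1400) / 0.1900 = 8.016 mg/L.

8.02 mg/L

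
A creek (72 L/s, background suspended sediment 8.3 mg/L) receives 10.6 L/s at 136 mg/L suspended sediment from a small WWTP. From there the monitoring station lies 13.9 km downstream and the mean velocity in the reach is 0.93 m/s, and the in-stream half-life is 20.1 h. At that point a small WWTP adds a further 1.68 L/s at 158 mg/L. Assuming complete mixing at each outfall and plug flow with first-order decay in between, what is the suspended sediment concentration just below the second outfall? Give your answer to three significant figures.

24.1 mg/L

Mass balance: C = (72.00·8.300 + 10.60·136.0) / 82.60 = 2039/82.60 = 24.69 mg/L; combined flow 82.60 L/s.
Travel time t = 13.9·1000 / 0.93 = 14950 s = 4.152 h.
Half-life 20.1 h → k = ln 2 / 20.1 = 0.03448 h⁻¹ = 0.8276 d⁻¹.
After decay, C = 24.69 × e^(−kt) = 24.69 × 0.8666 = 21.39 mg/L.
Second outfall: C = (82.60·21.39 + 1.680·158.0)/84.28 = 24.12 mg/L.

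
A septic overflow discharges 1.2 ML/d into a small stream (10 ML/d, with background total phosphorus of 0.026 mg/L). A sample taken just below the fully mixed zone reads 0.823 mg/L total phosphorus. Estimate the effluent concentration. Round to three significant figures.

Mass balance: 10.00·0.02600 + 1.200·Cₑ = 11.20·0.8230
→ Cₑ = (11.20·0.8230 − 10.00·0.02600) / 1.200 = 7.465 mg/L.

7.46 mg/L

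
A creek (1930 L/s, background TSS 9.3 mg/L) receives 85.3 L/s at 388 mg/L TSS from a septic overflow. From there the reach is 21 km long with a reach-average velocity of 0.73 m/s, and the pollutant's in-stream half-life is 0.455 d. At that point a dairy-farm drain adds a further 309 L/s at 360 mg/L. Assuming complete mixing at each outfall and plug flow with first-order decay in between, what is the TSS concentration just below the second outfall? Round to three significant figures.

Conservation of mass: C = (1930·9.300 + 85.30·388.0) / 2015 = 51050/2015 = 25.33 mg/L; combined flow 2015 L/s.
Travel time t = 21·1000 / 0.73 = 28770 s = 7.991 h.
Half-life 0.455 d → k = ln 2 / 0.455 = 1.523 d⁻¹.
First-order decay: C = 25.33·exp(−k·t) = 25.33·0.6022 = 15.25 mg/L.
Second outfall: C = (2015·15.25 + 309.0·360.0)/2324 = 61.08 mg/L.

61.1 mg/L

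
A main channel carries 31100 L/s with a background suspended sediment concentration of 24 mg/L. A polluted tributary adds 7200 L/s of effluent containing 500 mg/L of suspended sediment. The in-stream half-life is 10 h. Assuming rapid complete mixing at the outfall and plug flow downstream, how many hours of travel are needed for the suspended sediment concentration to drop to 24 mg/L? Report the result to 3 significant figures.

Mixed concentration C = ΣQC/ΣQ = (31100·24.00 + 7200·500.0) / 38300 = 4346000/38300 = 113.5 mg/L.
Half-life 10 h → k = ln 2 / 10 = 0.06931 h⁻¹ = 1.664 d⁻¹.
113.5·exp(−k·t) = 24 → t = ln(113.5/24)/k = 80690 s = 22.41 h.

22.4 h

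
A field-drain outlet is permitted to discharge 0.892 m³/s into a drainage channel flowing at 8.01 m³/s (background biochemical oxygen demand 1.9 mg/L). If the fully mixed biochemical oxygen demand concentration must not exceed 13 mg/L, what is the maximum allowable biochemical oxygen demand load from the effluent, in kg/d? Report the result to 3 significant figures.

8680 kg/d

Mass balance at the limit: 8.010·1.900 + 0.8920·Cₑ = 8.902·13 → Cₑ = 112.7 mg/L.
Load = 0.8920 m³/s × 112.7 g/m³ × 86 400 s/d = 8684 kg/d.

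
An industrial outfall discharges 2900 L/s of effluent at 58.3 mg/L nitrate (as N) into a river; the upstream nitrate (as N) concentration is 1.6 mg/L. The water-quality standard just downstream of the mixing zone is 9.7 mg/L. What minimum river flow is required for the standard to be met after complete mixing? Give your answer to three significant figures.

Set C_mix = 9.7: (Q·1.600 + 2900·58.30) / (Q + 2900) = 9.7
→ Q = 2900·(58.30 − 9.7)/(9.7 − 1.600) = 17400 L/s.

17400 L/s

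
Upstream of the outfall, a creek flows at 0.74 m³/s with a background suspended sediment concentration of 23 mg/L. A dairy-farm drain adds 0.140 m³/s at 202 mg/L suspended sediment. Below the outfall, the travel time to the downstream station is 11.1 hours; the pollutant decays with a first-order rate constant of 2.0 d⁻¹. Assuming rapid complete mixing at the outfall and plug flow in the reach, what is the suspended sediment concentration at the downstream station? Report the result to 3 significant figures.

20.4 mg/L

After mixing, C = (0.7400·23.00 + 0.1400·202.0) / 0.8800 = 45.30/0.8800 = 51.48 mg/L.
Applying C = C₀e^(−kt): 51.48 × 0.3965 = 20.41 mg/L.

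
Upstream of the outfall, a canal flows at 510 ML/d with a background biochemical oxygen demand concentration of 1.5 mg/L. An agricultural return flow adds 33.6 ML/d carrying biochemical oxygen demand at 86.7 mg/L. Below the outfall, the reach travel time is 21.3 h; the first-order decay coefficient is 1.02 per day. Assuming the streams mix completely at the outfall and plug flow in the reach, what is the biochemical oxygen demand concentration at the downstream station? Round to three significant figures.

Mass balance: C = (510.0·1.500 + 33.60·86.70) / 543.6 = 3678/543.6 = 6.766 mg/L.
After decay, C = 6.766 × e^(−kt) = 6.766 × 0.4044 = 2.737 mg/L.

2.74 mg/L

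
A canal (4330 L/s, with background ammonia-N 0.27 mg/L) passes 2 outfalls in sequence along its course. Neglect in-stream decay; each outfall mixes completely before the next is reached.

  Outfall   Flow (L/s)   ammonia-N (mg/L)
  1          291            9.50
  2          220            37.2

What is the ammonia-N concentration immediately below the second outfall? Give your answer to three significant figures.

2.50 mg/L

After outfall 1: Q = 4330 + 291.0 = 4621 L/s; C = (4330·0.2700 + 291.0·9.500)/4621 = 0.8512 mg/L.
After outfall 2: Q = 4621 + 220.0 = 4841 L/s; C = (4621·0.8512 + 220.0·37.20)/4841 = 2.503 mg/L.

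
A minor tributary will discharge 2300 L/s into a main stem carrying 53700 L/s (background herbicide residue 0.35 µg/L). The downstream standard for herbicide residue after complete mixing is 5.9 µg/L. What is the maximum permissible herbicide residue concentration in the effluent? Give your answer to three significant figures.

At the limit, (Qr·Cr + Qe·Cₑ)/(Qr + Qe) = 5.9:
Cₑ = (56000·5.9 − 53700·0.3500) / 2300 = 135.5 µg/L.

135 µg/L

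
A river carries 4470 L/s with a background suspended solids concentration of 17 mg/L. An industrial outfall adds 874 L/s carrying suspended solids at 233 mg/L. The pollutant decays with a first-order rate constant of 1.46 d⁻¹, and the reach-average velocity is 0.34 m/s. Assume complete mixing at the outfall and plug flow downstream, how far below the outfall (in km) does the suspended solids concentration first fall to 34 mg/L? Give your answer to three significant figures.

Flow-weighted average: C = (4470·17.00 + 874.0·233.0) / 5344 = 279600/5344 = 52.33 mg/L.
Set 52.33·exp(−k·t) = 34 → t = ln(52.33/34)/k = 25510 s = 7.087 h.
Distance = v·t = 0.34·25510 = 8675 m = 8.675 km.

8.67 km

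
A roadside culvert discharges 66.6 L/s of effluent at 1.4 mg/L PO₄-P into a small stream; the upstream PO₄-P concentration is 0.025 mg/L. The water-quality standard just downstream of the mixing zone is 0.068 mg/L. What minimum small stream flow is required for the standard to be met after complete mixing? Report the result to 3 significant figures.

Set C_mix = 0.068: (Q·0.02500 + 66.60·1.400) / (Q + 66.60) = 0.068
→ Q = 66.60·(1.400 − 0.068)/(0.068 − 0.02500) = 2063 L/s.

2060 L/s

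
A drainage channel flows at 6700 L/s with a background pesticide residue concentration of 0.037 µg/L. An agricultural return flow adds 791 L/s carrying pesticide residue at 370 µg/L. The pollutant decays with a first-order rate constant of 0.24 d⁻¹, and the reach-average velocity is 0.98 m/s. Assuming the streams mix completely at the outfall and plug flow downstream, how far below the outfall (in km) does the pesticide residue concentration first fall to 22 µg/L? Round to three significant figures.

203 km

After mixing, C = (6700·0.03700 + 791.0·370.0) / 7491 = 292900/7491 = 39.10 µg/L.
Set 39.10·exp(−k·t) = 22 → t = ln(39.10/22)/k = 207100 s = 57.51 h.
Distance = v·t = 0.98·207100 = 202900 m = 202.9 km.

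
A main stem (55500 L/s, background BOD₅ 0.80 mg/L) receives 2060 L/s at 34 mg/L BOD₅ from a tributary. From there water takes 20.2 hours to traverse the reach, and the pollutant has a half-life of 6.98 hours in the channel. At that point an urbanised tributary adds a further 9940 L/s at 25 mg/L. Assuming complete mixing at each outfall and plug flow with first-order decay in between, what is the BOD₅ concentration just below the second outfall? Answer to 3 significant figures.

3.91 mg/L

Flow-weighted average: C = (55500·0.8000 + 2060·34.00) / 57560 = 114400/57560 = 1.988 mg/L; combined flow 57560 L/s.
Half-life 6.98 h → k = ln 2 / 6.98 = 0.09930 h⁻¹ = 2.383 d⁻¹.
After decay, C = 1.988 × e^(−kt) = 1.988 × 0.1345 = 0.2675 mg/L.
Second outfall: C = (57560·0.2675 + 9940·25.00)/67500 = 3.910 mg/L.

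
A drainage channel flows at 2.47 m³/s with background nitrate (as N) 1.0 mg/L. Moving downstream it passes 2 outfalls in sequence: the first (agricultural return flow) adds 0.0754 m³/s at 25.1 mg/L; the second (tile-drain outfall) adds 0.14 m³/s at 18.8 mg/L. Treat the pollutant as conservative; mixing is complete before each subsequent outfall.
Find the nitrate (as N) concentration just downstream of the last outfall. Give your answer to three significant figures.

2.60 mg/L

After outfall 1: Q = 2.470 + 0.07540 = 2.545 m³/s; C = (2.470·1.000 + 0.07540·25.10)/2.545 = 1.714 mg/L.
After outfall 2: Q = 2.545 + 0.1400 = 2.685 m³/s; C = (2.545·1.714 + 0.1400·18.80)/2.685 = 2.605 mg/L.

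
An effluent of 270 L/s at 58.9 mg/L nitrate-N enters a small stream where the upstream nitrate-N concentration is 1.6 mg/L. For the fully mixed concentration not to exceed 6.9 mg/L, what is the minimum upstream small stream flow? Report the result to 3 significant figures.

2650 L/s

Set C_mix = 6.9: (Q·1.600 + 270.0·58.90) / (Q + 270.0) = 6.9
→ Q = 270.0·(58.90 − 6.9)/(6.9 − 1.600) = 2649 L/s.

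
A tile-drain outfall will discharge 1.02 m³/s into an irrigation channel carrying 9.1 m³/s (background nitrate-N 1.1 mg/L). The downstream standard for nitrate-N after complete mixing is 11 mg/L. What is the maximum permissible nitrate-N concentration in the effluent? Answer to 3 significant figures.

At the limit, (Qr·Cr + Qe·Cₑ)/(Qr + Qe) = 11:
Cₑ = (10.12·11 − 9.100·1.100) / 1.020 = 99.32 mg/L.

99.3 mg/L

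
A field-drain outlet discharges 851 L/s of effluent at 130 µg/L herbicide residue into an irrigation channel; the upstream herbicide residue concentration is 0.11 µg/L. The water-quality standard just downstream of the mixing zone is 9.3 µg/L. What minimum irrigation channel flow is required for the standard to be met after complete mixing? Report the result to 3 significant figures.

11200 L/s

Set C_mix = 9.3: (Q·0.1100 + 851.0·130.0) / (Q + 851.0) = 9.3
→ Q = 851.0·(130.0 − 9.3)/(9.3 − 0.1100) = 11180 L/s.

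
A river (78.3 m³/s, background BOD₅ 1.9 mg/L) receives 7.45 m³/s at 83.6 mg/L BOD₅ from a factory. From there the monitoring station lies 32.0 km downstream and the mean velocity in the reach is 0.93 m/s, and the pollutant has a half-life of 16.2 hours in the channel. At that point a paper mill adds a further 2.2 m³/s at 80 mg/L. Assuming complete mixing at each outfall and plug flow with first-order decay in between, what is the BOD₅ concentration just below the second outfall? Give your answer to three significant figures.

7.83 mg/L

After mixing, C = (78.30·1.900 + 7.450·83.60) / 85.75 = 771.6/85.75 = 8.998 mg/L; combined flow 85.75 m³/s.
Travel time t = 32.0·1000 / 0.93 = 34410 s = 9.558 h.
Half-life 16.2 h → k = ln 2 / 16.2 = 0.04279 h⁻¹ = 1.027 d⁻¹.
First-order decay: C = 8.998·exp(−k·t) = 8.998·0.6643 = 5.978 mg/L.
Second outfall: C = (85.75·5.978 + 2.200·80.00)/87.95 = 7.829 mg/L.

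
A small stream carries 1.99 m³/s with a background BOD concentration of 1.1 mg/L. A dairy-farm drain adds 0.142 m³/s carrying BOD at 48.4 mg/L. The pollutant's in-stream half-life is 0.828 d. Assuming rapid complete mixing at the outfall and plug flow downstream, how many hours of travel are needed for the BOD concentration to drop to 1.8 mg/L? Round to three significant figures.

24.6 h

Mixed concentration C = ΣQC/ΣQ = (1.990·1.100 + 0.1420·48.40) / 2.132 = 9.062/2.132 = 4.250 mg/L.
Half-life 0.828 d → k = ln 2 / 0.828 = 0.8371 d⁻¹.
4.250·exp(−k·t) = 1.8 → t = ln(4.250/1.8)/k = 88680 s = 24.63 h.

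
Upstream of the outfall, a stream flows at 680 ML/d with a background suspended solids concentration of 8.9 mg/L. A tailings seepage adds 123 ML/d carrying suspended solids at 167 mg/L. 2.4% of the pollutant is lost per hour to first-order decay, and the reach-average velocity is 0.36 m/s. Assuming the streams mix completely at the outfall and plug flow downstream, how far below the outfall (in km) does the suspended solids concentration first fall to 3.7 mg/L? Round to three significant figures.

Mass balance: C = (680.0·8.900 + 123.0·167.0) / 803.0 = 26590/803.0 = 33.12 mg/L.
2.4%/h lost → k = −ln(1 − 0.024) = 0.02429 h⁻¹.
Set 33.12·exp(−k·t) = 3.7 → t = ln(33.12/3.7)/k = 324800 s = 90.22 h.
Distance = v·t = 0.36·324800 = 116900 m = 116.9 km.

117 km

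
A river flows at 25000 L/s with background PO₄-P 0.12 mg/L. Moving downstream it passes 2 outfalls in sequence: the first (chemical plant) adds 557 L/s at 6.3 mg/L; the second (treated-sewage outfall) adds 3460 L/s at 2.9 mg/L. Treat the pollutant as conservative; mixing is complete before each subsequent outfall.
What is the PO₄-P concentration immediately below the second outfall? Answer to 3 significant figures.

Below outfall 1: Q → 25560 L/s, C = (25000·0.1200 + 557.0·6.300)/25560 = 0.2547 mg/L.
Below outfall 2: Q → 29020 L/s, C = (25560·0.2547 + 3460·2.900)/29020 = 0.5701 mg/L.

0.570 mg/L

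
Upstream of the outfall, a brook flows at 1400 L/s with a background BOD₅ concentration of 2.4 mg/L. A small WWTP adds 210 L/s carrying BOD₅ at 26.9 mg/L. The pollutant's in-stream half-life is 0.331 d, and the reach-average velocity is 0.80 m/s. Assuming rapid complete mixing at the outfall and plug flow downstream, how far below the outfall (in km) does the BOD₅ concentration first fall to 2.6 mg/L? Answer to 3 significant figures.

25.3 km

Mixed concentration C = ΣQC/ΣQ = (1400·2.400 + 210.0·26.90) / 1610 = 9009/1610 = 5.596 mg/L.
Half-life 0.331 d → k = ln 2 / 0.331 = 2.094 d⁻¹.
Set 5.596·exp(−k·t) = 2.6 → t = ln(5.596/2.6)/k = 31620 s = 8.784 h.
Distance = v·t = 0.80·31620 = 25300 m = 25.30 km.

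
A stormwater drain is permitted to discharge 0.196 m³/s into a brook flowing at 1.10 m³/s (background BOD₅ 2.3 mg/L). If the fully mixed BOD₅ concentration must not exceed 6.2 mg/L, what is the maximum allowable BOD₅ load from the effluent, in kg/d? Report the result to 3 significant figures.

476 kg/d

Mass balance at the limit: 1.100·2.300 + 0.1960·Cₑ = 1.296·6.2 → Cₑ = 28.09 mg/L.
Load = 0.1960 m³/s × 28.09 g/m³ × 86 400 s/d = 475.6 kg/d.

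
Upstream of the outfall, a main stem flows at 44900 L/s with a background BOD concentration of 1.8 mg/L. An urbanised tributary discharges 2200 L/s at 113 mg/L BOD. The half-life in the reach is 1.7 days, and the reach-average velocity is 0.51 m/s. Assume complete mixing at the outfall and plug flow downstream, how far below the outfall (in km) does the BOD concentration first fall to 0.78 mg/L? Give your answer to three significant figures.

Mixed concentration C = ΣQC/ΣQ = (44900·1.800 + 2200·113.0) / 47100 = 329400/47100 = 6.994 mg/L.
Half-life 1.7 d → k = ln 2 / 1.7 = 0.4077 d⁻¹.
Set 6.994·exp(−k·t) = 0.78 → t = ln(6.994/0.78)/k = 464800 s = 129.1 h.
Distance = v·t = 0.51·464800 = 237100 m = 237.1 km.

237 km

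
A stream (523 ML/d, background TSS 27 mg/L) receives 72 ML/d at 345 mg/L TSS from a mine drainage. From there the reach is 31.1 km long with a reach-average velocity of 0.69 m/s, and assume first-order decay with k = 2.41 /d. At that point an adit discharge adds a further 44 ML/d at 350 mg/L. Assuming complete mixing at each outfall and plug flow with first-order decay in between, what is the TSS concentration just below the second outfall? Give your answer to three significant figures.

Mixed concentration C = ΣQC/ΣQ = (523.0·27.00 + 72.00·345.0) / 595.0 = 38960/595.0 = 65.48 mg/L; combined flow 595.0 ML/d.
Travel time t = 31.1·1000 / 0.69 = 45070 s = 12.52 h.
Decay over the reach: 65.48·exp(−kt) = 65.48·0.2844 = 18.63 mg/L.
Second outfall: C = (595.0·18.63 + 44.00·350.0)/639.0 = 41.44 mg/L.

41.4 mg/L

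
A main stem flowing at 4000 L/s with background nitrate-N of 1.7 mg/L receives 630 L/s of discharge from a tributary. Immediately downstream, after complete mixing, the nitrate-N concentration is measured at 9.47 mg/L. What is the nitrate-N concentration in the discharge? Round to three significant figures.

58.8 mg/L

Mass balance: 4000·1.700 + 630.0·Cₑ = 4630·9.470
→ Cₑ = (4630·9.470 − 4000·1.700) / 630.0 = 58.80 mg/L.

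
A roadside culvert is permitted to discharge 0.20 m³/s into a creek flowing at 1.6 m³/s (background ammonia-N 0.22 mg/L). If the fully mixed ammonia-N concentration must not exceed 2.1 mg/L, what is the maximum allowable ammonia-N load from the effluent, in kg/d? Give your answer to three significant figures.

Mass balance at the limit: 1.600·0.2200 + 0.2000·Cₑ = 1.800·2.1 → Cₑ = 17.14 mg/L.
Load = 0.2000 m³/s × 17.14 g/m³ × 86 400 s/d = 296.2 kg/d.

296 kg/d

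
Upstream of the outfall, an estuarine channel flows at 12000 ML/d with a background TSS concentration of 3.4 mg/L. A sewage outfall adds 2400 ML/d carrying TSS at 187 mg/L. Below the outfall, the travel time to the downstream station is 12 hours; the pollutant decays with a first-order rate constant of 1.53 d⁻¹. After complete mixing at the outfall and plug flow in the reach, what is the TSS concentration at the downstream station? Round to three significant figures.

Mass balance: C = (12000·3.400 + 2400·187.0) / 14400 = 489600/14400 = 34.00 mg/L.
Decay over the reach: 34.00·exp(−kt) = 34.00·0.4653 = 15.82 mg/L.

15.8 mg/L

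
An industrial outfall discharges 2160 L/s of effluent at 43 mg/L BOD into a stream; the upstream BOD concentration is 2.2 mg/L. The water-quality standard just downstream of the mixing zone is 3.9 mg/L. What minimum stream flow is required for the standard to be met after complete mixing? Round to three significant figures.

49700 L/s

Set C_mix = 3.9: (Q·2.200 + 2160·43.00) / (Q + 2160) = 3.9
→ Q = 2160·(43.00 − 3.9)/(3.9 − 2.200) = 49680 L/s.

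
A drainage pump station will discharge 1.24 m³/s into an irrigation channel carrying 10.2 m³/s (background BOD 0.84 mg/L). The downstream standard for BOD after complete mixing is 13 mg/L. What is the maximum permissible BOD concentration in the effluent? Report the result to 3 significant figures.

113 mg/L

At the limit, (Qr·Cr + Qe·Cₑ)/(Qr + Qe) = 13:
Cₑ = (11.44·13 − 10.20·0.8400) / 1.240 = 113.0 mg/L.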